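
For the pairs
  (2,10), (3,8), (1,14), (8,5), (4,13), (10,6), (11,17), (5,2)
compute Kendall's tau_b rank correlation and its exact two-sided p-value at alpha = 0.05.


Step 1: Enumerate the 28 unordered pairs (i,j) with i<j and classify each by sign(x_j-x_i) * sign(y_j-y_i).
  (1,2):dx=+1,dy=-2->D; (1,3):dx=-1,dy=+4->D; (1,4):dx=+6,dy=-5->D; (1,5):dx=+2,dy=+3->C
  (1,6):dx=+8,dy=-4->D; (1,7):dx=+9,dy=+7->C; (1,8):dx=+3,dy=-8->D; (2,3):dx=-2,dy=+6->D
  (2,4):dx=+5,dy=-3->D; (2,5):dx=+1,dy=+5->C; (2,6):dx=+7,dy=-2->D; (2,7):dx=+8,dy=+9->C
  (2,8):dx=+2,dy=-6->D; (3,4):dx=+7,dy=-9->D; (3,5):dx=+3,dy=-1->D; (3,6):dx=+9,dy=-8->D
  (3,7):dx=+10,dy=+3->C; (3,8):dx=+4,dy=-12->D; (4,5):dx=-4,dy=+8->D; (4,6):dx=+2,dy=+1->C
  (4,7):dx=+3,dy=+12->C; (4,8):dx=-3,dy=-3->C; (5,6):dx=+6,dy=-7->D; (5,7):dx=+7,dy=+4->C
  (5,8):dx=+1,dy=-11->D; (6,7):dx=+1,dy=+11->C; (6,8):dx=-5,dy=-4->C; (7,8):dx=-6,dy=-15->C
Step 2: C = 12, D = 16, total pairs = 28.
Step 3: tau = (C - D)/(n(n-1)/2) = (12 - 16)/28 = -0.142857.
Step 4: Exact two-sided p-value (enumerate n! = 40320 permutations of y under H0): p = 0.719544.
Step 5: alpha = 0.05. fail to reject H0.

tau_b = -0.1429 (C=12, D=16), p = 0.719544, fail to reject H0.


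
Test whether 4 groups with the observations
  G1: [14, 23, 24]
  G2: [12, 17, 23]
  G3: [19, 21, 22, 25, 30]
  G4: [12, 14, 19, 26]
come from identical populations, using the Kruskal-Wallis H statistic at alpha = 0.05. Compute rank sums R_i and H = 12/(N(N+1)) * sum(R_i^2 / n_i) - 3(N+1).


Step 1: Combine all N = 15 observations and assign midranks.
sorted (value, group, rank): (12,G2,1.5), (12,G4,1.5), (14,G1,3.5), (14,G4,3.5), (17,G2,5), (19,G3,6.5), (19,G4,6.5), (21,G3,8), (22,G3,9), (23,G1,10.5), (23,G2,10.5), (24,G1,12), (25,G3,13), (26,G4,14), (30,G3,15)
Step 2: Sum ranks within each group.
R_1 = 26 (n_1 = 3)
R_2 = 17 (n_2 = 3)
R_3 = 51.5 (n_3 = 5)
R_4 = 25.5 (n_4 = 4)
Step 3: H = 12/(N(N+1)) * sum(R_i^2/n_i) - 3(N+1)
     = 12/(15*16) * (26^2/3 + 17^2/3 + 51.5^2/5 + 25.5^2/4) - 3*16
     = 0.050000 * 1014.68 - 48
     = 2.733958.
Step 4: Ties present; correction factor C = 1 - 24/(15^3 - 15) = 0.992857. Corrected H = 2.733958 / 0.992857 = 2.753627.
Step 5: Under H0, H ~ chi^2(3); p-value = 0.431191.
Step 6: alpha = 0.05. fail to reject H0.

H = 2.7536, df = 3, p = 0.431191, fail to reject H0.


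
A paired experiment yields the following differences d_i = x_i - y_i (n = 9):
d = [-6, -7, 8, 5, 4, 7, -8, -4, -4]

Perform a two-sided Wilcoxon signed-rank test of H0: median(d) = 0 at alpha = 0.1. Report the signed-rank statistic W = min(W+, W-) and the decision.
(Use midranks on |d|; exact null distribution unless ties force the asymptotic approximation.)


Step 1: Drop any zero differences (none here) and take |d_i|.
|d| = [6, 7, 8, 5, 4, 7, 8, 4, 4]
Step 2: Midrank |d_i| (ties get averaged ranks).
ranks: |6|->5, |7|->6.5, |8|->8.5, |5|->4, |4|->2, |7|->6.5, |8|->8.5, |4|->2, |4|->2
Step 3: Attach original signs; sum ranks with positive sign and with negative sign.
W+ = 8.5 + 4 + 2 + 6.5 = 21
W- = 5 + 6.5 + 8.5 + 2 + 2 = 24
(Check: W+ + W- = 45 should equal n(n+1)/2 = 45.)
Step 4: Test statistic W = min(W+, W-) = 21.
Step 5: Ties in |d|, so use the tie-corrected normal approximation.
        E[W] = n(n+1)/4 = 9*10/4 = 22.5.
        Tie groups: |d|=4 (t=3), |d|=7 (t=2), |d|=8 (t=2); sum(t^3 - t) = 36.
        Var[W] = n(n+1)(2n+1)/24 - sum(t^3-t)/48 = 1710/24 - 36/48 = 70.5.
        z = (W - E[W]) / sqrt(Var[W]) = (21 - 22.5) / 8.3964 = -0.1786.
        Two-sided p = 2*Phi(z) = 0.858215.
Step 6: alpha = 0.1. fail to reject H0.

W+ = 21, W- = 24, W = min = 21, p = 0.858215, fail to reject H0.


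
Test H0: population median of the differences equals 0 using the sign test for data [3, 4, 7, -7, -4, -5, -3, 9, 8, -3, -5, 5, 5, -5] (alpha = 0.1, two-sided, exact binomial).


Step 1: Discard zero differences. Original n = 14; n_eff = number of nonzero differences = 14.
Nonzero differences (with sign): +3, +4, +7, -7, -4, -5, -3, +9, +8, -3, -5, +5, +5, -5
Step 2: Count signs: positive = 7, negative = 7.
Step 3: Under H0: P(positive) = 0.5, so the number of positives S ~ Bin(14, 0.5).
Step 4: Two-sided exact p-value = sum of Bin(14,0.5) probabilities at or below the observed probability = 1.000000.
Step 5: alpha = 0.1. fail to reject H0.

n_eff = 14, pos = 7, neg = 7, p = 1.000000, fail to reject H0.


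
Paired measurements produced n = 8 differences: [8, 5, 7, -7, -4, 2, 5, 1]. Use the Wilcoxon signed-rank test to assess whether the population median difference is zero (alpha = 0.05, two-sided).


Step 1: Drop any zero differences (none here) and take |d_i|.
|d| = [8, 5, 7, 7, 4, 2, 5, 1]
Step 2: Midrank |d_i| (ties get averaged ranks).
ranks: |8|->8, |5|->4.5, |7|->6.5, |7|->6.5, |4|->3, |2|->2, |5|->4.5, |1|->1
Step 3: Attach original signs; sum ranks with positive sign and with negative sign.
W+ = 8 + 4.5 + 6.5 + 2 + 4.5 + 1 = 26.5
W- = 6.5 + 3 = 9.5
(Check: W+ + W- = 36 should equal n(n+1)/2 = 36.)
Step 4: Test statistic W = min(W+, W-) = 9.5.
Step 5: Ties in |d|, so use the tie-corrected normal approximation.
        E[W] = n(n+1)/4 = 8*9/4 = 18.
        Tie groups: |d|=5 (t=2), |d|=7 (t=2); sum(t^3 - t) = 12.
        Var[W] = n(n+1)(2n+1)/24 - sum(t^3-t)/48 = 1224/24 - 12/48 = 50.75.
        z = (W - E[W]) / sqrt(Var[W]) = (9.5 - 18) / 7.1239 = -1.1932.
        Two-sided p = 2*Phi(z) = 0.232804.
Step 6: alpha = 0.05. fail to reject H0.

W+ = 26.5, W- = 9.5, W = min = 9.5, p = 0.232804, fail to reject H0.


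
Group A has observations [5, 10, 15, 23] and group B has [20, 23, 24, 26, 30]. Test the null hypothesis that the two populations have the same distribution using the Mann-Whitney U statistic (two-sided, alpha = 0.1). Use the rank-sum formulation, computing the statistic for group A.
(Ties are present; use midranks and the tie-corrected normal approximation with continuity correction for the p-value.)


Step 1: Combine and sort all 9 observations; assign midranks.
sorted (value, group): (5,X), (10,X), (15,X), (20,Y), (23,X), (23,Y), (24,Y), (26,Y), (30,Y)
ranks: 5->1, 10->2, 15->3, 20->4, 23->5.5, 23->5.5, 24->7, 26->8, 30->9
Step 2: Rank sum for X: R1 = 1 + 2 + 3 + 5.5 = 11.5.
Step 3: U_X = R1 - n1(n1+1)/2 = 11.5 - 4*5/2 = 11.5 - 10 = 1.5.
       U_Y = n1*n2 - U_X = 20 - 1.5 = 18.5.
Step 4: Ties are present, so use the tie-corrected normal approximation (with continuity correction) for the p-value.
Step 5: p-value = 0.049090; compare to alpha = 0.1. reject H0.

U_X = 1.5, p = 0.049090, reject H0 at alpha = 0.1.


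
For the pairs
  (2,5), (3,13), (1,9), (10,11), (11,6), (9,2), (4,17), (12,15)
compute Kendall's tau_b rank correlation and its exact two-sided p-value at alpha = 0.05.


Step 1: Enumerate the 28 unordered pairs (i,j) with i<j and classify each by sign(x_j-x_i) * sign(y_j-y_i).
  (1,2):dx=+1,dy=+8->C; (1,3):dx=-1,dy=+4->D; (1,4):dx=+8,dy=+6->C; (1,5):dx=+9,dy=+1->C
  (1,6):dx=+7,dy=-3->D; (1,7):dx=+2,dy=+12->C; (1,8):dx=+10,dy=+10->C; (2,3):dx=-2,dy=-4->C
  (2,4):dx=+7,dy=-2->D; (2,5):dx=+8,dy=-7->D; (2,6):dx=+6,dy=-11->D; (2,7):dx=+1,dy=+4->C
  (2,8):dx=+9,dy=+2->C; (3,4):dx=+9,dy=+2->C; (3,5):dx=+10,dy=-3->D; (3,6):dx=+8,dy=-7->D
  (3,7):dx=+3,dy=+8->C; (3,8):dx=+11,dy=+6->C; (4,5):dx=+1,dy=-5->D; (4,6):dx=-1,dy=-9->C
  (4,7):dx=-6,dy=+6->D; (4,8):dx=+2,dy=+4->C; (5,6):dx=-2,dy=-4->C; (5,7):dx=-7,dy=+11->D
  (5,8):dx=+1,dy=+9->C; (6,7):dx=-5,dy=+15->D; (6,8):dx=+3,dy=+13->C; (7,8):dx=+8,dy=-2->D
Step 2: C = 16, D = 12, total pairs = 28.
Step 3: tau = (C - D)/(n(n-1)/2) = (16 - 12)/28 = 0.142857.
Step 4: Exact two-sided p-value (enumerate n! = 40320 permutations of y under H0): p = 0.719544.
Step 5: alpha = 0.05. fail to reject H0.

tau_b = 0.1429 (C=16, D=12), p = 0.719544, fail to reject H0.


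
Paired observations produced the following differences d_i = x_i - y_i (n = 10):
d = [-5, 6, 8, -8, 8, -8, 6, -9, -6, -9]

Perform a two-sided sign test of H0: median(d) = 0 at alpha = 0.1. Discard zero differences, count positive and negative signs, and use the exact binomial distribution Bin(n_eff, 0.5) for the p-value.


Step 1: Discard zero differences. Original n = 10; n_eff = number of nonzero differences = 10.
Nonzero differences (with sign): -5, +6, +8, -8, +8, -8, +6, -9, -6, -9
Step 2: Count signs: positive = 4, negative = 6.
Step 3: Under H0: P(positive) = 0.5, so the number of positives S ~ Bin(10, 0.5).
Step 4: Two-sided exact p-value = sum of Bin(10,0.5) probabilities at or below the observed probability = 0.753906.
Step 5: alpha = 0.1. fail to reject H0.

n_eff = 10, pos = 4, neg = 6, p = 0.753906, fail to reject H0.


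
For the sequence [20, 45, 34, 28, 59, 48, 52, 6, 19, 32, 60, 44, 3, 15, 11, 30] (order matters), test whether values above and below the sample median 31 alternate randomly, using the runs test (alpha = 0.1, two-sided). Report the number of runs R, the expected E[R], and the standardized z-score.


Step 1: Compute median = 31; label A = above, B = below.
Labels in order: BAABAAABBAAABBBB  (n_A = 8, n_B = 8)
Step 2: Count runs R = 7.
Step 3: Under H0 (random ordering), E[R] = 2*n_A*n_B/(n_A+n_B) + 1 = 2*8*8/16 + 1 = 9.0000.
        Var[R] = 2*n_A*n_B*(2*n_A*n_B - n_A - n_B) / ((n_A+n_B)^2 * (n_A+n_B-1)) = 14336/3840 = 3.7333.
        SD[R] = 1.9322.
Step 4: Continuity-corrected z = (R + 0.5 - E[R]) / SD[R] = (7 + 0.5 - 9.0000) / 1.9322 = -0.7763.
Step 5: Two-sided p-value via normal approximation = 2*(1 - Phi(|z|)) = 0.437558.
Step 6: alpha = 0.1. fail to reject H0.

R = 7, z = -0.7763, p = 0.437558, fail to reject H0.


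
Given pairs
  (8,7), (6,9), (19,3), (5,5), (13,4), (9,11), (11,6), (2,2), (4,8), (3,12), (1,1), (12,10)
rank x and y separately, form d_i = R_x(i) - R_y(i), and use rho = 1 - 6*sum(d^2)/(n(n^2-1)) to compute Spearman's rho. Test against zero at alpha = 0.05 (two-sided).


Step 1: Rank x and y separately (midranks; no ties here).
rank(x): 8->7, 6->6, 19->12, 5->5, 13->11, 9->8, 11->9, 2->2, 4->4, 3->3, 1->1, 12->10
rank(y): 7->7, 9->9, 3->3, 5->5, 4->4, 11->11, 6->6, 2->2, 8->8, 12->12, 1->1, 10->10
Step 2: d_i = R_x(i) - R_y(i); compute d_i^2.
  (7-7)^2=0, (6-9)^2=9, (12-3)^2=81, (5-5)^2=0, (11-4)^2=49, (8-11)^2=9, (9-6)^2=9, (2-2)^2=0, (4-8)^2=16, (3-12)^2=81, (1-1)^2=0, (10-10)^2=0
sum(d^2) = 254.
Step 3: rho = 1 - 6*254 / (12*(12^2 - 1)) = 1 - 1524/1716 = 0.111888.
Step 4: Under H0, t = rho * sqrt((n-2)/(1-rho^2)) = 0.3561 ~ t(10).
Step 5: Two-sided p-value from the t-distribution with 10 df = 0.729195.
Step 6: alpha = 0.05. fail to reject H0.

rho = 0.1119, p = 0.729195, fail to reject H0 at alpha = 0.05.


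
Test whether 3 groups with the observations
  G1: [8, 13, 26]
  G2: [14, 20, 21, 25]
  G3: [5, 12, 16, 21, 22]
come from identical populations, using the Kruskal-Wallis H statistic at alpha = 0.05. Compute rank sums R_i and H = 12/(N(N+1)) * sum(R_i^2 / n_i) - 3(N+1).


Step 1: Combine all N = 12 observations and assign midranks.
sorted (value, group, rank): (5,G3,1), (8,G1,2), (12,G3,3), (13,G1,4), (14,G2,5), (16,G3,6), (20,G2,7), (21,G2,8.5), (21,G3,8.5), (22,G3,10), (25,G2,11), (26,G1,12)
Step 2: Sum ranks within each group.
R_1 = 18 (n_1 = 3)
R_2 = 31.5 (n_2 = 4)
R_3 = 28.5 (n_3 = 5)
Step 3: H = 12/(N(N+1)) * sum(R_i^2/n_i) - 3(N+1)
     = 12/(12*13) * (18^2/3 + 31.5^2/4 + 28.5^2/5) - 3*13
     = 0.076923 * 518.513 - 39
     = 0.885577.
Step 4: Ties present; correction factor C = 1 - 6/(12^3 - 12) = 0.996503. Corrected H = 0.885577 / 0.996503 = 0.888684.
Step 5: Under H0, H ~ chi^2(2); p-value = 0.641246.
Step 6: alpha = 0.05. fail to reject H0.

H = 0.8887, df = 2, p = 0.641246, fail to reject H0.


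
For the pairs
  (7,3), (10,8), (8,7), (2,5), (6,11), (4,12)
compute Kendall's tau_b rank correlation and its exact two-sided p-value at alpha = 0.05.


Step 1: Enumerate the 15 unordered pairs (i,j) with i<j and classify each by sign(x_j-x_i) * sign(y_j-y_i).
  (1,2):dx=+3,dy=+5->C; (1,3):dx=+1,dy=+4->C; (1,4):dx=-5,dy=+2->D; (1,5):dx=-1,dy=+8->D
  (1,6):dx=-3,dy=+9->D; (2,3):dx=-2,dy=-1->C; (2,4):dx=-8,dy=-3->C; (2,5):dx=-4,dy=+3->D
  (2,6):dx=-6,dy=+4->D; (3,4):dx=-6,dy=-2->C; (3,5):dx=-2,dy=+4->D; (3,6):dx=-4,dy=+5->D
  (4,5):dx=+4,dy=+6->C; (4,6):dx=+2,dy=+7->C; (5,6):dx=-2,dy=+1->D
Step 2: C = 7, D = 8, total pairs = 15.
Step 3: tau = (C - D)/(n(n-1)/2) = (7 - 8)/15 = -0.066667.
Step 4: Exact two-sided p-value (enumerate n! = 720 permutations of y under H0): p = 1.000000.
Step 5: alpha = 0.05. fail to reject H0.

tau_b = -0.0667 (C=7, D=8), p = 1.000000, fail to reject H0.


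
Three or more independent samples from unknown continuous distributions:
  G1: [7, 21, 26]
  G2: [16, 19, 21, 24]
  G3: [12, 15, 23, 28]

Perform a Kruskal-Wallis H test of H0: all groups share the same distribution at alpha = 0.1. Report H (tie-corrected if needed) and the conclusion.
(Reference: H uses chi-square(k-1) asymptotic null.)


Step 1: Combine all N = 11 observations and assign midranks.
sorted (value, group, rank): (7,G1,1), (12,G3,2), (15,G3,3), (16,G2,4), (19,G2,5), (21,G1,6.5), (21,G2,6.5), (23,G3,8), (24,G2,9), (26,G1,10), (28,G3,11)
Step 2: Sum ranks within each group.
R_1 = 17.5 (n_1 = 3)
R_2 = 24.5 (n_2 = 4)
R_3 = 24 (n_3 = 4)
Step 3: H = 12/(N(N+1)) * sum(R_i^2/n_i) - 3(N+1)
     = 12/(11*12) * (17.5^2/3 + 24.5^2/4 + 24^2/4) - 3*12
     = 0.090909 * 396.146 - 36
     = 0.013258.
Step 4: Ties present; correction factor C = 1 - 6/(11^3 - 11) = 0.995455. Corrected H = 0.013258 / 0.995455 = 0.013318.
Step 5: Under H0, H ~ chi^2(2); p-value = 0.993363.
Step 6: alpha = 0.1. fail to reject H0.

H = 0.0133, df = 2, p = 0.993363, fail to reject H0.


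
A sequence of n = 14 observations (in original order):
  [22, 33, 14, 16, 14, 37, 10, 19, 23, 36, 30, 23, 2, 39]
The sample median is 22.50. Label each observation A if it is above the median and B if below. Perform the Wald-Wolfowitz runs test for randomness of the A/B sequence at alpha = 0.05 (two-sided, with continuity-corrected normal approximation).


Step 1: Compute median = 22.50; label A = above, B = below.
Labels in order: BABBBABBAAAABA  (n_A = 7, n_B = 7)
Step 2: Count runs R = 8.
Step 3: Under H0 (random ordering), E[R] = 2*n_A*n_B/(n_A+n_B) + 1 = 2*7*7/14 + 1 = 8.0000.
        Var[R] = 2*n_A*n_B*(2*n_A*n_B - n_A - n_B) / ((n_A+n_B)^2 * (n_A+n_B-1)) = 8232/2548 = 3.2308.
        SD[R] = 1.7974.
Step 4: R = E[R], so z = 0 with no continuity correction.
Step 5: Two-sided p-value via normal approximation = 2*(1 - Phi(|z|)) = 1.000000.
Step 6: alpha = 0.05. fail to reject H0.

R = 8, z = 0.0000, p = 1.000000, fail to reject H0.


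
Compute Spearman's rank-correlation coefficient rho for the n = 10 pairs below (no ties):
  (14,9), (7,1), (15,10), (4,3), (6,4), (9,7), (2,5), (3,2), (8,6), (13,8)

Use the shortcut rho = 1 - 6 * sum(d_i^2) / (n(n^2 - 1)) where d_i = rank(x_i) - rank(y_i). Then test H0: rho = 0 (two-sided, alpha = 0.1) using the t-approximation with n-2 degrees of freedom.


Step 1: Rank x and y separately (midranks; no ties here).
rank(x): 14->9, 7->5, 15->10, 4->3, 6->4, 9->7, 2->1, 3->2, 8->6, 13->8
rank(y): 9->9, 1->1, 10->10, 3->3, 4->4, 7->7, 5->5, 2->2, 6->6, 8->8
Step 2: d_i = R_x(i) - R_y(i); compute d_i^2.
  (9-9)^2=0, (5-1)^2=16, (10-10)^2=0, (3-3)^2=0, (4-4)^2=0, (7-7)^2=0, (1-5)^2=16, (2-2)^2=0, (6-6)^2=0, (8-8)^2=0
sum(d^2) = 32.
Step 3: rho = 1 - 6*32 / (10*(10^2 - 1)) = 1 - 192/990 = 0.806061.
Step 4: Under H0, t = rho * sqrt((n-2)/(1-rho^2)) = 3.8522 ~ t(8).
Step 5: Two-sided p-value from the t-distribution with 8 df = 0.004862.
Step 6: alpha = 0.1. reject H0.

rho = 0.8061, p = 0.004862, reject H0 at alpha = 0.1.


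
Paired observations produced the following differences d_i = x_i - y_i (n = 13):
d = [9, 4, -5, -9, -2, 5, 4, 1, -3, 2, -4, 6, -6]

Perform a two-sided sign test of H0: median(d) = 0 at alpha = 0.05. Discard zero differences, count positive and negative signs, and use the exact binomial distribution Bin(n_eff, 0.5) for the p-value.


Step 1: Discard zero differences. Original n = 13; n_eff = number of nonzero differences = 13.
Nonzero differences (with sign): +9, +4, -5, -9, -2, +5, +4, +1, -3, +2, -4, +6, -6
Step 2: Count signs: positive = 7, negative = 6.
Step 3: Under H0: P(positive) = 0.5, so the number of positives S ~ Bin(13, 0.5).
Step 4: Two-sided exact p-value = sum of Bin(13,0.5) probabilities at or below the observed probability = 1.000000.
Step 5: alpha = 0.05. fail to reject H0.

n_eff = 13, pos = 7, neg = 6, p = 1.000000, fail to reject H0.


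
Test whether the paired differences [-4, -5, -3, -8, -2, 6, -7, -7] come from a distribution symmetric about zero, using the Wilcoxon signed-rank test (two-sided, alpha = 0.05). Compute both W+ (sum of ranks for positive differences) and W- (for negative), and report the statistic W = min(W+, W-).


Step 1: Drop any zero differences (none here) and take |d_i|.
|d| = [4, 5, 3, 8, 2, 6, 7, 7]
Step 2: Midrank |d_i| (ties get averaged ranks).
ranks: |4|->3, |5|->4, |3|->2, |8|->8, |2|->1, |6|->5, |7|->6.5, |7|->6.5
Step 3: Attach original signs; sum ranks with positive sign and with negative sign.
W+ = 5 = 5
W- = 3 + 4 + 2 + 8 + 1 + 6.5 + 6.5 = 31
(Check: W+ + W- = 36 should equal n(n+1)/2 = 36.)
Step 4: Test statistic W = min(W+, W-) = 5.
Step 5: Ties in |d|, so use the tie-corrected normal approximation.
        E[W] = n(n+1)/4 = 8*9/4 = 18.
        Tie groups: |d|=7 (t=2); sum(t^3 - t) = 6.
        Var[W] = n(n+1)(2n+1)/24 - sum(t^3-t)/48 = 1224/24 - 6/48 = 50.875.
        z = (W - E[W]) / sqrt(Var[W]) = (5 - 18) / 7.1327 = -1.8226.
        Two-sided p = 2*Phi(z) = 0.068364.
Step 6: alpha = 0.05. fail to reject H0.

W+ = 5, W- = 31, W = min = 5, p = 0.068364, fail to reject H0.


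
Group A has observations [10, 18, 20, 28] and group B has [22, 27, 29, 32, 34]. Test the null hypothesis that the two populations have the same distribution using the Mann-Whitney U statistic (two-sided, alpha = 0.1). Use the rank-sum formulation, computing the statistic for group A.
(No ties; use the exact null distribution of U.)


Step 1: Combine and sort all 9 observations; assign midranks.
sorted (value, group): (10,X), (18,X), (20,X), (22,Y), (27,Y), (28,X), (29,Y), (32,Y), (34,Y)
ranks: 10->1, 18->2, 20->3, 22->4, 27->5, 28->6, 29->7, 32->8, 34->9
Step 2: Rank sum for X: R1 = 1 + 2 + 3 + 6 = 12.
Step 3: U_X = R1 - n1(n1+1)/2 = 12 - 4*5/2 = 12 - 10 = 2.
       U_Y = n1*n2 - U_X = 20 - 2 = 18.
Step 4: No ties, so the exact null distribution of U (based on enumerating the C(9,4) = 126 equally likely rank assignments) gives the two-sided p-value.
Step 5: p-value = 0.063492; compare to alpha = 0.1. reject H0.

U_X = 2, p = 0.063492, reject H0 at alpha = 0.1.


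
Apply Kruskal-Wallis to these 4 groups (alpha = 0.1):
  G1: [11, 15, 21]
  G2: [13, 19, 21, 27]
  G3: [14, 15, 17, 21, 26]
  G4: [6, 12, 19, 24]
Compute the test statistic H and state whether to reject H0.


Step 1: Combine all N = 16 observations and assign midranks.
sorted (value, group, rank): (6,G4,1), (11,G1,2), (12,G4,3), (13,G2,4), (14,G3,5), (15,G1,6.5), (15,G3,6.5), (17,G3,8), (19,G2,9.5), (19,G4,9.5), (21,G1,12), (21,G2,12), (21,G3,12), (24,G4,14), (26,G3,15), (27,G2,16)
Step 2: Sum ranks within each group.
R_1 = 20.5 (n_1 = 3)
R_2 = 41.5 (n_2 = 4)
R_3 = 46.5 (n_3 = 5)
R_4 = 27.5 (n_4 = 4)
Step 3: H = 12/(N(N+1)) * sum(R_i^2/n_i) - 3(N+1)
     = 12/(16*17) * (20.5^2/3 + 41.5^2/4 + 46.5^2/5 + 27.5^2/4) - 3*17
     = 0.044118 * 1192.16 - 51
     = 1.595221.
Step 4: Ties present; correction factor C = 1 - 36/(16^3 - 16) = 0.991176. Corrected H = 1.595221 / 0.991176 = 1.609421.
Step 5: Under H0, H ~ chi^2(3); p-value = 0.657255.
Step 6: alpha = 0.1. fail to reject H0.

H = 1.6094, df = 3, p = 0.657255, fail to reject H0.


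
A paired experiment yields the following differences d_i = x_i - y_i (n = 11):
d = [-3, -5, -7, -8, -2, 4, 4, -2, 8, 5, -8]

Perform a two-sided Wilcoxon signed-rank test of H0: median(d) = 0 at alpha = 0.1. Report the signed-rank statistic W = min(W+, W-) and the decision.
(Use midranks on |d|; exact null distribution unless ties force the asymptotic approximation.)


Step 1: Drop any zero differences (none here) and take |d_i|.
|d| = [3, 5, 7, 8, 2, 4, 4, 2, 8, 5, 8]
Step 2: Midrank |d_i| (ties get averaged ranks).
ranks: |3|->3, |5|->6.5, |7|->8, |8|->10, |2|->1.5, |4|->4.5, |4|->4.5, |2|->1.5, |8|->10, |5|->6.5, |8|->10
Step 3: Attach original signs; sum ranks with positive sign and with negative sign.
W+ = 4.5 + 4.5 + 10 + 6.5 = 25.5
W- = 3 + 6.5 + 8 + 10 + 1.5 + 1.5 + 10 = 40.5
(Check: W+ + W- = 66 should equal n(n+1)/2 = 66.)
Step 4: Test statistic W = min(W+, W-) = 25.5.
Step 5: Ties in |d|, so use the tie-corrected normal approximation.
        E[W] = n(n+1)/4 = 11*12/4 = 33.
        Tie groups: |d|=2 (t=2), |d|=4 (t=2), |d|=5 (t=2), |d|=8 (t=3); sum(t^3 - t) = 42.
        Var[W] = n(n+1)(2n+1)/24 - sum(t^3-t)/48 = 3036/24 - 42/48 = 125.625.
        z = (W - E[W]) / sqrt(Var[W]) = (25.5 - 33) / 11.2083 = -0.6691.
        Two-sided p = 2*Phi(z) = 0.503400.
Step 6: alpha = 0.1. fail to reject H0.

W+ = 25.5, W- = 40.5, W = min = 25.5, p = 0.503400, fail to reject H0.


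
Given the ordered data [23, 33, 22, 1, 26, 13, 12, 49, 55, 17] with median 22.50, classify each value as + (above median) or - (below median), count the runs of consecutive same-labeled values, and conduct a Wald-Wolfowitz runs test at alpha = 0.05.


Step 1: Compute median = 22.50; label A = above, B = below.
Labels in order: AABBABBAAB  (n_A = 5, n_B = 5)
Step 2: Count runs R = 6.
Step 3: Under H0 (random ordering), E[R] = 2*n_A*n_B/(n_A+n_B) + 1 = 2*5*5/10 + 1 = 6.0000.
        Var[R] = 2*n_A*n_B*(2*n_A*n_B - n_A - n_B) / ((n_A+n_B)^2 * (n_A+n_B-1)) = 2000/900 = 2.2222.
        SD[R] = 1.4907.
Step 4: R = E[R], so z = 0 with no continuity correction.
Step 5: Two-sided p-value via normal approximation = 2*(1 - Phi(|z|)) = 1.000000.
Step 6: alpha = 0.05. fail to reject H0.

R = 6, z = 0.0000, p = 1.000000, fail to reject H0.


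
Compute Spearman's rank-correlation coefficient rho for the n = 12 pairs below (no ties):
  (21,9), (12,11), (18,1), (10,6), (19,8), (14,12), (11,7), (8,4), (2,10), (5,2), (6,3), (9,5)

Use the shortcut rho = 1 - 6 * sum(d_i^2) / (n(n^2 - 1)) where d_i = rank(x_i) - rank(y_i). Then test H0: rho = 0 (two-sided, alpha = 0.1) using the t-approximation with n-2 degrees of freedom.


Step 1: Rank x and y separately (midranks; no ties here).
rank(x): 21->12, 12->8, 18->10, 10->6, 19->11, 14->9, 11->7, 8->4, 2->1, 5->2, 6->3, 9->5
rank(y): 9->9, 11->11, 1->1, 6->6, 8->8, 12->12, 7->7, 4->4, 10->10, 2->2, 3->3, 5->5
Step 2: d_i = R_x(i) - R_y(i); compute d_i^2.
  (12-9)^2=9, (8-11)^2=9, (10-1)^2=81, (6-6)^2=0, (11-8)^2=9, (9-12)^2=9, (7-7)^2=0, (4-4)^2=0, (1-10)^2=81, (2-2)^2=0, (3-3)^2=0, (5-5)^2=0
sum(d^2) = 198.
Step 3: rho = 1 - 6*198 / (12*(12^2 - 1)) = 1 - 1188/1716 = 0.307692.
Step 4: Under H0, t = rho * sqrt((n-2)/(1-rho^2)) = 1.0226 ~ t(10).
Step 5: Two-sided p-value from the t-distribution with 10 df = 0.330589.
Step 6: alpha = 0.1. fail to reject H0.

rho = 0.3077, p = 0.330589, fail to reject H0 at alpha = 0.1.


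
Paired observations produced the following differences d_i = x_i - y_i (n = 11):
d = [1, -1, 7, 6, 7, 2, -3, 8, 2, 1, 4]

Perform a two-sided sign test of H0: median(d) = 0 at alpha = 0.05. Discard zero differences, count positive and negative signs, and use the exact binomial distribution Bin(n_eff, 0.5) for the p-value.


Step 1: Discard zero differences. Original n = 11; n_eff = number of nonzero differences = 11.
Nonzero differences (with sign): +1, -1, +7, +6, +7, +2, -3, +8, +2, +1, +4
Step 2: Count signs: positive = 9, negative = 2.
Step 3: Under H0: P(positive) = 0.5, so the number of positives S ~ Bin(11, 0.5).
Step 4: Two-sided exact p-value = sum of Bin(11,0.5) probabilities at or below the observed probability = 0.065430.
Step 5: alpha = 0.05. fail to reject H0.

n_eff = 11, pos = 9, neg = 2, p = 0.065430, fail to reject H0.


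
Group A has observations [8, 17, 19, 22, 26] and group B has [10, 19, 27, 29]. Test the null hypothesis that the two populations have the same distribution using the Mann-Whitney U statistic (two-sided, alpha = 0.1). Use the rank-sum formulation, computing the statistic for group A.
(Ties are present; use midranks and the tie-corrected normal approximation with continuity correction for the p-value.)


Step 1: Combine and sort all 9 observations; assign midranks.
sorted (value, group): (8,X), (10,Y), (17,X), (19,X), (19,Y), (22,X), (26,X), (27,Y), (29,Y)
ranks: 8->1, 10->2, 17->3, 19->4.5, 19->4.5, 22->6, 26->7, 27->8, 29->9
Step 2: Rank sum for X: R1 = 1 + 3 + 4.5 + 6 + 7 = 21.5.
Step 3: U_X = R1 - n1(n1+1)/2 = 21.5 - 5*6/2 = 21.5 - 15 = 6.5.
       U_Y = n1*n2 - U_X = 20 - 6.5 = 13.5.
Step 4: Ties are present, so use the tie-corrected normal approximation (with continuity correction) for the p-value.
Step 5: p-value = 0.460558; compare to alpha = 0.1. fail to reject H0.

U_X = 6.5, p = 0.460558, fail to reject H0 at alpha = 0.1.


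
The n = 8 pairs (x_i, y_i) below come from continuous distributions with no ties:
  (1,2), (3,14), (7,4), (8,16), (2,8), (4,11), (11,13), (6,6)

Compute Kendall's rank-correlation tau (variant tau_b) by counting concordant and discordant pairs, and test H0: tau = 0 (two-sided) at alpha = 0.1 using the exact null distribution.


Step 1: Enumerate the 28 unordered pairs (i,j) with i<j and classify each by sign(x_j-x_i) * sign(y_j-y_i).
  (1,2):dx=+2,dy=+12->C; (1,3):dx=+6,dy=+2->C; (1,4):dx=+7,dy=+14->C; (1,5):dx=+1,dy=+6->C
  (1,6):dx=+3,dy=+9->C; (1,7):dx=+10,dy=+11->C; (1,8):dx=+5,dy=+4->C; (2,3):dx=+4,dy=-10->D
  (2,4):dx=+5,dy=+2->C; (2,5):dx=-1,dy=-6->C; (2,6):dx=+1,dy=-3->D; (2,7):dx=+8,dy=-1->D
  (2,8):dx=+3,dy=-8->D; (3,4):dx=+1,dy=+12->C; (3,5):dx=-5,dy=+4->D; (3,6):dx=-3,dy=+7->D
  (3,7):dx=+4,dy=+9->C; (3,8):dx=-1,dy=+2->D; (4,5):dx=-6,dy=-8->C; (4,6):dx=-4,dy=-5->C
  (4,7):dx=+3,dy=-3->D; (4,8):dx=-2,dy=-10->C; (5,6):dx=+2,dy=+3->C; (5,7):dx=+9,dy=+5->C
  (5,8):dx=+4,dy=-2->D; (6,7):dx=+7,dy=+2->C; (6,8):dx=+2,dy=-5->D; (7,8):dx=-5,dy=-7->C
Step 2: C = 18, D = 10, total pairs = 28.
Step 3: tau = (C - D)/(n(n-1)/2) = (18 - 10)/28 = 0.285714.
Step 4: Exact two-sided p-value (enumerate n! = 40320 permutations of y under H0): p = 0.398760.
Step 5: alpha = 0.1. fail to reject H0.

tau_b = 0.2857 (C=18, D=10), p = 0.398760, fail to reject H0.


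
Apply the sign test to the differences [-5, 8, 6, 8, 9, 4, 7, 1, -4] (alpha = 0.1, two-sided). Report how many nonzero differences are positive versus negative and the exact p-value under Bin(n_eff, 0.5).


Step 1: Discard zero differences. Original n = 9; n_eff = number of nonzero differences = 9.
Nonzero differences (with sign): -5, +8, +6, +8, +9, +4, +7, +1, -4
Step 2: Count signs: positive = 7, negative = 2.
Step 3: Under H0: P(positive) = 0.5, so the number of positives S ~ Bin(9, 0.5).
Step 4: Two-sided exact p-value = sum of Bin(9,0.5) probabilities at or below the observed probability = 0.179688.
Step 5: alpha = 0.1. fail to reject H0.

n_eff = 9, pos = 7, neg = 2, p = 0.179688, fail to reject H0.


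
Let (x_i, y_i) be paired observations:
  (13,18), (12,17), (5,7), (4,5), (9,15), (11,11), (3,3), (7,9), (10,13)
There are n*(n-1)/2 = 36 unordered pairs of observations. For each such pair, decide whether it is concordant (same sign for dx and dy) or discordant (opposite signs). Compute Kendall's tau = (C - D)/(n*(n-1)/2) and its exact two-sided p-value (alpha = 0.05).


Step 1: Enumerate the 36 unordered pairs (i,j) with i<j and classify each by sign(x_j-x_i) * sign(y_j-y_i).
  (1,2):dx=-1,dy=-1->C; (1,3):dx=-8,dy=-11->C; (1,4):dx=-9,dy=-13->C; (1,5):dx=-4,dy=-3->C
  (1,6):dx=-2,dy=-7->C; (1,7):dx=-10,dy=-15->C; (1,8):dx=-6,dy=-9->C; (1,9):dx=-3,dy=-5->C
  (2,3):dx=-7,dy=-10->C; (2,4):dx=-8,dy=-12->C; (2,5):dx=-3,dy=-2->C; (2,6):dx=-1,dy=-6->C
  (2,7):dx=-9,dy=-14->C; (2,8):dx=-5,dy=-8->C; (2,9):dx=-2,dy=-4->C; (3,4):dx=-1,dy=-2->C
  (3,5):dx=+4,dy=+8->C; (3,6):dx=+6,dy=+4->C; (3,7):dx=-2,dy=-4->C; (3,8):dx=+2,dy=+2->C
  (3,9):dx=+5,dy=+6->C; (4,5):dx=+5,dy=+10->C; (4,6):dx=+7,dy=+6->C; (4,7):dx=-1,dy=-2->C
  (4,8):dx=+3,dy=+4->C; (4,9):dx=+6,dy=+8->C; (5,6):dx=+2,dy=-4->D; (5,7):dx=-6,dy=-12->C
  (5,8):dx=-2,dy=-6->C; (5,9):dx=+1,dy=-2->D; (6,7):dx=-8,dy=-8->C; (6,8):dx=-4,dy=-2->C
  (6,9):dx=-1,dy=+2->D; (7,8):dx=+4,dy=+6->C; (7,9):dx=+7,dy=+10->C; (8,9):dx=+3,dy=+4->C
Step 2: C = 33, D = 3, total pairs = 36.
Step 3: tau = (C - D)/(n(n-1)/2) = (33 - 3)/36 = 0.833333.
Step 4: Exact two-sided p-value (enumerate n! = 362880 permutations of y under H0): p = 0.000854.
Step 5: alpha = 0.05. reject H0.

tau_b = 0.8333 (C=33, D=3), p = 0.000854, reject H0.


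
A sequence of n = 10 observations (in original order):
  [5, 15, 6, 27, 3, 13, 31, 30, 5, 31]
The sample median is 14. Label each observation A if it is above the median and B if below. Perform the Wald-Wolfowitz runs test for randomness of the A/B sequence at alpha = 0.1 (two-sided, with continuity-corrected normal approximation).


Step 1: Compute median = 14; label A = above, B = below.
Labels in order: BABABBAABA  (n_A = 5, n_B = 5)
Step 2: Count runs R = 8.
Step 3: Under H0 (random ordering), E[R] = 2*n_A*n_B/(n_A+n_B) + 1 = 2*5*5/10 + 1 = 6.0000.
        Var[R] = 2*n_A*n_B*(2*n_A*n_B - n_A - n_B) / ((n_A+n_B)^2 * (n_A+n_B-1)) = 2000/900 = 2.2222.
        SD[R] = 1.4907.
Step 4: Continuity-corrected z = (R - 0.5 - E[R]) / SD[R] = (8 - 0.5 - 6.0000) / 1.4907 = 1.0062.
Step 5: Two-sided p-value via normal approximation = 2*(1 - Phi(|z|)) = 0.314305.
Step 6: alpha = 0.1. fail to reject H0.

R = 8, z = 1.0062, p = 0.314305, fail to reject H0.


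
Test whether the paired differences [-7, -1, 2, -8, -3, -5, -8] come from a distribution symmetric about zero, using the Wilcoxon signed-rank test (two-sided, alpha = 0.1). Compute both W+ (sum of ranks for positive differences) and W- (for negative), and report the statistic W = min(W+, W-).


Step 1: Drop any zero differences (none here) and take |d_i|.
|d| = [7, 1, 2, 8, 3, 5, 8]
Step 2: Midrank |d_i| (ties get averaged ranks).
ranks: |7|->5, |1|->1, |2|->2, |8|->6.5, |3|->3, |5|->4, |8|->6.5
Step 3: Attach original signs; sum ranks with positive sign and with negative sign.
W+ = 2 = 2
W- = 5 + 1 + 6.5 + 3 + 4 + 6.5 = 26
(Check: W+ + W- = 28 should equal n(n+1)/2 = 28.)
Step 4: Test statistic W = min(W+, W-) = 2.
Step 5: Ties in |d|, so use the tie-corrected normal approximation.
        E[W] = n(n+1)/4 = 7*8/4 = 14.
        Tie groups: |d|=8 (t=2); sum(t^3 - t) = 6.
        Var[W] = n(n+1)(2n+1)/24 - sum(t^3-t)/48 = 840/24 - 6/48 = 34.875.
        z = (W - E[W]) / sqrt(Var[W]) = (2 - 14) / 5.9055 = -2.0320.
        Two-sided p = 2*Phi(z) = 0.042153.
Step 6: alpha = 0.1. reject H0.

W+ = 2, W- = 26, W = min = 2, p = 0.042153, reject H0.


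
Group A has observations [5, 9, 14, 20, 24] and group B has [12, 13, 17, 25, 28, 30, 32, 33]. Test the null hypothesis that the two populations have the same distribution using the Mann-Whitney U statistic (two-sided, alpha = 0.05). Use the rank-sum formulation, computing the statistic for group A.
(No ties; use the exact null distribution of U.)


Step 1: Combine and sort all 13 observations; assign midranks.
sorted (value, group): (5,X), (9,X), (12,Y), (13,Y), (14,X), (17,Y), (20,X), (24,X), (25,Y), (28,Y), (30,Y), (32,Y), (33,Y)
ranks: 5->1, 9->2, 12->3, 13->4, 14->5, 17->6, 20->7, 24->8, 25->9, 28->10, 30->11, 32->12, 33->13
Step 2: Rank sum for X: R1 = 1 + 2 + 5 + 7 + 8 = 23.
Step 3: U_X = R1 - n1(n1+1)/2 = 23 - 5*6/2 = 23 - 15 = 8.
       U_Y = n1*n2 - U_X = 40 - 8 = 32.
Step 4: No ties, so the exact null distribution of U (based on enumerating the C(13,5) = 1287 equally likely rank assignments) gives the two-sided p-value.
Step 5: p-value = 0.093240; compare to alpha = 0.05. fail to reject H0.

U_X = 8, p = 0.093240, fail to reject H0 at alpha = 0.05.


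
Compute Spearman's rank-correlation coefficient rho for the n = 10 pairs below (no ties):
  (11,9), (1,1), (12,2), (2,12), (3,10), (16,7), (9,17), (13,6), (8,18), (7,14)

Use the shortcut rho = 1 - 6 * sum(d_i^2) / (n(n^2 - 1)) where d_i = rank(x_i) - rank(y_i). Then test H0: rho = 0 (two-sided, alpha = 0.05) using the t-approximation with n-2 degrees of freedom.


Step 1: Rank x and y separately (midranks; no ties here).
rank(x): 11->7, 1->1, 12->8, 2->2, 3->3, 16->10, 9->6, 13->9, 8->5, 7->4
rank(y): 9->5, 1->1, 2->2, 12->7, 10->6, 7->4, 17->9, 6->3, 18->10, 14->8
Step 2: d_i = R_x(i) - R_y(i); compute d_i^2.
  (7-5)^2=4, (1-1)^2=0, (8-2)^2=36, (2-7)^2=25, (3-6)^2=9, (10-4)^2=36, (6-9)^2=9, (9-3)^2=36, (5-10)^2=25, (4-8)^2=16
sum(d^2) = 196.
Step 3: rho = 1 - 6*196 / (10*(10^2 - 1)) = 1 - 1176/990 = -0.187879.
Step 4: Under H0, t = rho * sqrt((n-2)/(1-rho^2)) = -0.5410 ~ t(8).
Step 5: Two-sided p-value from the t-distribution with 8 df = 0.603218.
Step 6: alpha = 0.05. fail to reject H0.

rho = -0.1879, p = 0.603218, fail to reject H0 at alpha = 0.05.


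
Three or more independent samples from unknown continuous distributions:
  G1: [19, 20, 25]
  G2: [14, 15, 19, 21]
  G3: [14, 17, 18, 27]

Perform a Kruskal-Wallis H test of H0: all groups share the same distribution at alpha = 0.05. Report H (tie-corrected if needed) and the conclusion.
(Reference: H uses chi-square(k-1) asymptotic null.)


Step 1: Combine all N = 11 observations and assign midranks.
sorted (value, group, rank): (14,G2,1.5), (14,G3,1.5), (15,G2,3), (17,G3,4), (18,G3,5), (19,G1,6.5), (19,G2,6.5), (20,G1,8), (21,G2,9), (25,G1,10), (27,G3,11)
Step 2: Sum ranks within each group.
R_1 = 24.5 (n_1 = 3)
R_2 = 20 (n_2 = 4)
R_3 = 21.5 (n_3 = 4)
Step 3: H = 12/(N(N+1)) * sum(R_i^2/n_i) - 3(N+1)
     = 12/(11*12) * (24.5^2/3 + 20^2/4 + 21.5^2/4) - 3*12
     = 0.090909 * 415.646 - 36
     = 1.785985.
Step 4: Ties present; correction factor C = 1 - 12/(11^3 - 11) = 0.990909. Corrected H = 1.785985 / 0.990909 = 1.802370.
Step 5: Under H0, H ~ chi^2(2); p-value = 0.406088.
Step 6: alpha = 0.05. fail to reject H0.

H = 1.8024, df = 2, p = 0.406088, fail to reject H0.


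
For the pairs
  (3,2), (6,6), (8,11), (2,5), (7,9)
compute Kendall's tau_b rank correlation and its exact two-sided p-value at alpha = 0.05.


Step 1: Enumerate the 10 unordered pairs (i,j) with i<j and classify each by sign(x_j-x_i) * sign(y_j-y_i).
  (1,2):dx=+3,dy=+4->C; (1,3):dx=+5,dy=+9->C; (1,4):dx=-1,dy=+3->D; (1,5):dx=+4,dy=+7->C
  (2,3):dx=+2,dy=+5->C; (2,4):dx=-4,dy=-1->C; (2,5):dx=+1,dy=+3->C; (3,4):dx=-6,dy=-6->C
  (3,5):dx=-1,dy=-2->C; (4,5):dx=+5,dy=+4->C
Step 2: C = 9, D = 1, total pairs = 10.
Step 3: tau = (C - D)/(n(n-1)/2) = (9 - 1)/10 = 0.800000.
Step 4: Exact two-sided p-value (enumerate n! = 120 permutations of y under H0): p = 0.083333.
Step 5: alpha = 0.05. fail to reject H0.

tau_b = 0.8000 (C=9, D=1), p = 0.083333, fail to reject H0.


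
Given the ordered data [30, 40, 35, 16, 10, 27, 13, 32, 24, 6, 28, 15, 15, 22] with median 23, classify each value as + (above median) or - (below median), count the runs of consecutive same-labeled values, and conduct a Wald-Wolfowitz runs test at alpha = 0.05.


Step 1: Compute median = 23; label A = above, B = below.
Labels in order: AAABBABAABABBB  (n_A = 7, n_B = 7)
Step 2: Count runs R = 8.
Step 3: Under H0 (random ordering), E[R] = 2*n_A*n_B/(n_A+n_B) + 1 = 2*7*7/14 + 1 = 8.0000.
        Var[R] = 2*n_A*n_B*(2*n_A*n_B - n_A - n_B) / ((n_A+n_B)^2 * (n_A+n_B-1)) = 8232/2548 = 3.2308.
        SD[R] = 1.7974.
Step 4: R = E[R], so z = 0 with no continuity correction.
Step 5: Two-sided p-value via normal approximation = 2*(1 - Phi(|z|)) = 1.000000.
Step 6: alpha = 0.05. fail to reject H0.

R = 8, z = 0.0000, p = 1.000000, fail to reject H0.


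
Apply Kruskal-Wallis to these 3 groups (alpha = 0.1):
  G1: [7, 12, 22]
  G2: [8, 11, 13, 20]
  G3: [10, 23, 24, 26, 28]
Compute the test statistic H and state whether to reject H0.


Step 1: Combine all N = 12 observations and assign midranks.
sorted (value, group, rank): (7,G1,1), (8,G2,2), (10,G3,3), (11,G2,4), (12,G1,5), (13,G2,6), (20,G2,7), (22,G1,8), (23,G3,9), (24,G3,10), (26,G3,11), (28,G3,12)
Step 2: Sum ranks within each group.
R_1 = 14 (n_1 = 3)
R_2 = 19 (n_2 = 4)
R_3 = 45 (n_3 = 5)
Step 3: H = 12/(N(N+1)) * sum(R_i^2/n_i) - 3(N+1)
     = 12/(12*13) * (14^2/3 + 19^2/4 + 45^2/5) - 3*13
     = 0.076923 * 560.583 - 39
     = 4.121795.
Step 4: No ties, so H is used without correction.
Step 5: Under H0, H ~ chi^2(2); p-value = 0.127340.
Step 6: alpha = 0.1. fail to reject H0.

H = 4.1218, df = 2, p = 0.127340, fail to reject H0.


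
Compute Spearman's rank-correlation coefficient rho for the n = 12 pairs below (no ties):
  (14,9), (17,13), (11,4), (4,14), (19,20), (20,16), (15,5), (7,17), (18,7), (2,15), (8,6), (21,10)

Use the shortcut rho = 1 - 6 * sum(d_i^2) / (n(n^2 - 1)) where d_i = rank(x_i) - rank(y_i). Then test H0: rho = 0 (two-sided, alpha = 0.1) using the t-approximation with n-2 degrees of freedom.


Step 1: Rank x and y separately (midranks; no ties here).
rank(x): 14->6, 17->8, 11->5, 4->2, 19->10, 20->11, 15->7, 7->3, 18->9, 2->1, 8->4, 21->12
rank(y): 9->5, 13->7, 4->1, 14->8, 20->12, 16->10, 5->2, 17->11, 7->4, 15->9, 6->3, 10->6
Step 2: d_i = R_x(i) - R_y(i); compute d_i^2.
  (6-5)^2=1, (8-7)^2=1, (5-1)^2=16, (2-8)^2=36, (10-12)^2=4, (11-10)^2=1, (7-2)^2=25, (3-11)^2=64, (9-4)^2=25, (1-9)^2=64, (4-3)^2=1, (12-6)^2=36
sum(d^2) = 274.
Step 3: rho = 1 - 6*274 / (12*(12^2 - 1)) = 1 - 1644/1716 = 0.041958.
Step 4: Under H0, t = rho * sqrt((n-2)/(1-rho^2)) = 0.1328 ~ t(10).
Step 5: Two-sided p-value from the t-distribution with 10 df = 0.896986.
Step 6: alpha = 0.1. fail to reject H0.

rho = 0.0420, p = 0.896986, fail to reject H0 at alpha = 0.1.


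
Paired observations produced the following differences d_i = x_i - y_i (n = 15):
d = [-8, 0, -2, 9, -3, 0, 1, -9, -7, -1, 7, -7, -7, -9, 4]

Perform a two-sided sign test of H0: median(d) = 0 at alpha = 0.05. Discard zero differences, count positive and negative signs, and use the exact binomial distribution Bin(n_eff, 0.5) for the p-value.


Step 1: Discard zero differences. Original n = 15; n_eff = number of nonzero differences = 13.
Nonzero differences (with sign): -8, -2, +9, -3, +1, -9, -7, -1, +7, -7, -7, -9, +4
Step 2: Count signs: positive = 4, negative = 9.
Step 3: Under H0: P(positive) = 0.5, so the number of positives S ~ Bin(13, 0.5).
Step 4: Two-sided exact p-value = sum of Bin(13,0.5) probabilities at or below the observed probability = 0.266846.
Step 5: alpha = 0.05. fail to reject H0.

n_eff = 13, pos = 4, neg = 9, p = 0.266846, fail to reject H0.


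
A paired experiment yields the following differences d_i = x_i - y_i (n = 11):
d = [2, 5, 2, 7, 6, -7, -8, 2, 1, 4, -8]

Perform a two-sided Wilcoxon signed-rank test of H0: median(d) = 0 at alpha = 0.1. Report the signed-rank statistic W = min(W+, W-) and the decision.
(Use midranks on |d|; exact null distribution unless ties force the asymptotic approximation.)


Step 1: Drop any zero differences (none here) and take |d_i|.
|d| = [2, 5, 2, 7, 6, 7, 8, 2, 1, 4, 8]
Step 2: Midrank |d_i| (ties get averaged ranks).
ranks: |2|->3, |5|->6, |2|->3, |7|->8.5, |6|->7, |7|->8.5, |8|->10.5, |2|->3, |1|->1, |4|->5, |8|->10.5
Step 3: Attach original signs; sum ranks with positive sign and with negative sign.
W+ = 3 + 6 + 3 + 8.5 + 7 + 3 + 1 + 5 = 36.5
W- = 8.5 + 10.5 + 10.5 = 29.5
(Check: W+ + W- = 66 should equal n(n+1)/2 = 66.)
Step 4: Test statistic W = min(W+, W-) = 29.5.
Step 5: Ties in |d|, so use the tie-corrected normal approximation.
        E[W] = n(n+1)/4 = 11*12/4 = 33.
        Tie groups: |d|=2 (t=3), |d|=7 (t=2), |d|=8 (t=2); sum(t^3 - t) = 36.
        Var[W] = n(n+1)(2n+1)/24 - sum(t^3-t)/48 = 3036/24 - 36/48 = 125.75.
        z = (W - E[W]) / sqrt(Var[W]) = (29.5 - 33) / 11.2138 = -0.3121.
        Two-sided p = 2*Phi(z) = 0.754953.
Step 6: alpha = 0.1. fail to reject H0.

W+ = 36.5, W- = 29.5, W = min = 29.5, p = 0.754953, fail to reject H0.


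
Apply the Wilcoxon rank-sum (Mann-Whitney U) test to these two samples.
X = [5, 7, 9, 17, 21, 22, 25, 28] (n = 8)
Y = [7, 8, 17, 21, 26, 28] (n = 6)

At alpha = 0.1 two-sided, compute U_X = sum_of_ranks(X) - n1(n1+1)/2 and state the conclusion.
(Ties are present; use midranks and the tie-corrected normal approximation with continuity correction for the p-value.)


Step 1: Combine and sort all 14 observations; assign midranks.
sorted (value, group): (5,X), (7,X), (7,Y), (8,Y), (9,X), (17,X), (17,Y), (21,X), (21,Y), (22,X), (25,X), (26,Y), (28,X), (28,Y)
ranks: 5->1, 7->2.5, 7->2.5, 8->4, 9->5, 17->6.5, 17->6.5, 21->8.5, 21->8.5, 22->10, 25->11, 26->12, 28->13.5, 28->13.5
Step 2: Rank sum for X: R1 = 1 + 2.5 + 5 + 6.5 + 8.5 + 10 + 11 + 13.5 = 58.
Step 3: U_X = R1 - n1(n1+1)/2 = 58 - 8*9/2 = 58 - 36 = 22.
       U_Y = n1*n2 - U_X = 48 - 22 = 26.
Step 4: Ties are present, so use the tie-corrected normal approximation (with continuity correction) for the p-value.
Step 5: p-value = 0.845780; compare to alpha = 0.1. fail to reject H0.

U_X = 22, p = 0.845780, fail to reject H0 at alpha = 0.1.
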